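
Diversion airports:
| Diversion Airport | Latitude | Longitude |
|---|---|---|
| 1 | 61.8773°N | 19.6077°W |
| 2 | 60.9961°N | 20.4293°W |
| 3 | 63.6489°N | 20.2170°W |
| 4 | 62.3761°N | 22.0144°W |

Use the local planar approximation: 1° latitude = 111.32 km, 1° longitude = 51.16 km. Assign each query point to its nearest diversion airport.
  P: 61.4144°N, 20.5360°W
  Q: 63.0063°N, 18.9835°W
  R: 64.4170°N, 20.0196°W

P at 61.4144°N, 20.5360°W:
  1: √((0.4629·111.32)² + (0.9283·51.16)²) = √(2655.343786 + 2255.473727) = 70.0772 km
  2: √((-0.4183·111.32)² + (0.1067·51.16)²) = √(2168.313753 + 29.798192) = 46.8840 km
  3: √((2.2345·111.32)² + (0.3190·51.16)²) = √(61873.846180 + 266.343706) = 249.2793 km
  4: √((0.9617·111.32)² + (-1.4784·51.16)²) = √(11461.082202 + 5720.644754) = 131.0791 km
  → nearest: 2 (46.8840 km)
Q at 63.0063°N, 18.9835°W:
  1: √((-1.1290·111.32)² + (-0.6242·51.16)²) = √(15795.532781 + 1019.784955) = 129.6739 km
  2: √((-2.0102·111.32)² + (-1.4458·51.16)²) = √(50075.458288 + 5471.136025) = 235.6832 km
  3: √((0.6426·111.32)² + (-1.2335·51.16)²) = √(5117.146348 + 3982.349566) = 95.3913 km
  4: √((-0.6302·111.32)² + (-3.0309·51.16)²) = √(4921.564634 + 24043.865342) = 170.1923 km
  → nearest: 3 (95.3913 km)
R at 64.4170°N, 20.0196°W:
  1: √((-2.5397·111.32)² + (0.4119·51.16)²) = √(79930.261398 + 444.063068) = 283.5037 km
  2: √((-3.4209·111.32)² + (-0.4097·51.16)²) = √(145019.750434 + 439.332164) = 381.3910 km
  3: √((-0.7681·111.32)² + (-0.1974·51.16)²) = √(7311.086556 + 101.989478) = 86.0992 km
  4: √((-2.0409·111.32)² + (-1.9948·51.16)²) = √(51616.653796 + 10415.012385) = 249.0616 km
  → nearest: 3 (86.0992 km)

P→2; Q→3; R→3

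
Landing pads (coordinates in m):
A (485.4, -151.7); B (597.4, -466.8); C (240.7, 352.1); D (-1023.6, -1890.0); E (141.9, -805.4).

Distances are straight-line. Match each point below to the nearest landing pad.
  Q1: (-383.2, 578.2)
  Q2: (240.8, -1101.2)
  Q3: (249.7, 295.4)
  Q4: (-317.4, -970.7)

Q1→C; Q2→E; Q3→C; Q4→E

Q1 at (-383.2, 578.2):
  A: 1134.6 m
  B: 1433.0 m
  C: 663.6 m
  D: 2549.9 m
  E: 1479.9 m
  → nearest: C (663.6 m)
Q2 at (240.8, -1101.2):
  A: 980.5 m
  B: 727.8 m
  C: 1453.3 m
  D: 1490.3 m
  E: 311.9 m
  → nearest: E (311.9 m)
Q3 at (249.7, 295.4):
  A: 505.4 m
  B: 837.8 m
  C: 57.4 m
  D: 2529.3 m
  E: 1106.1 m
  → nearest: C (57.4 m)
Q4 at (-317.4, -970.7):
  A: 1146.8 m
  B: 1044.4 m
  C: 1435.7 m
  D: 1159.2 m
  E: 488.1 m
  → nearest: E (488.1 m)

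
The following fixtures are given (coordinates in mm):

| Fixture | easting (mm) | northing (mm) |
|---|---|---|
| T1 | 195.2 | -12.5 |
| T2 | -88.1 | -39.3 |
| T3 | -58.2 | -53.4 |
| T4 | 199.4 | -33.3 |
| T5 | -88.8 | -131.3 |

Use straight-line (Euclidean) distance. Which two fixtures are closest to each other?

Pairwise distances:
T1–T2: 284.6 mm
T1–T3: 256.7 mm
T1–T4: 21.2 mm
T1–T5: 307.8 mm
T2–T3: 33.1 mm
T2–T4: 287.6 mm
T2–T5: 92.0 mm
T3–T4: 258.4 mm
T3–T5: 83.7 mm
T4–T5: 304.4 mm
Closest pair: T1–T4 at 21.2 mm.

T1 and T4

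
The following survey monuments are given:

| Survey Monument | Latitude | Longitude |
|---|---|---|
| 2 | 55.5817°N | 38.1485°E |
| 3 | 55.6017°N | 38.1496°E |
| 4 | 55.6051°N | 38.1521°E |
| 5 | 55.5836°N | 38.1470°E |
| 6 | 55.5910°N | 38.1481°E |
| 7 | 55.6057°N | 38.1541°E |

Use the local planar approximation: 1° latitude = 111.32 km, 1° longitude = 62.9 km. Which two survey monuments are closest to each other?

Pairwise distances:
2–3: 2.2275 km
2–4: 2.6147 km
2–5: 0.2316 km
2–6: 1.0356 km
2–7: 2.6948 km
3–4: 0.4099 km
3–5: 2.0215 km
3–6: 1.1949 km
3–7: 0.5276 km
4–5: 2.4148 km
4–6: 1.5896 km
4–7: 0.1424 km
5–6: 0.8267 km
5–7: 2.5004 km
6–7: 1.6794 km
Closest pair: 4–7 at 0.1424 km.

4 and 7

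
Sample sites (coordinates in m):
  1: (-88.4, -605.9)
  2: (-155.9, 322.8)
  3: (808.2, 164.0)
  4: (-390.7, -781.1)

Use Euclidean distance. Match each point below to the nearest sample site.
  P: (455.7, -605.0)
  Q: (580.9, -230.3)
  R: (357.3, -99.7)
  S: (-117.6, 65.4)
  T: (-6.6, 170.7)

P→1; Q→3; R→3; S→2; T→2

P at (455.7, -605.0):
  1: 544.1 m
  2: 1111.2 m
  3: 845.9 m
  4: 864.5 m
  → nearest: 1 (544.1 m)
Q at (580.9, -230.3):
  1: 767.5 m
  2: 921.3 m
  3: 455.1 m
  4: 1116.9 m
  → nearest: 3 (455.1 m)
R at (357.3, -99.7):
  1: 674.5 m
  2: 664.7 m
  3: 522.3 m
  4: 1011.8 m
  → nearest: 3 (522.3 m)
S at (-117.6, 65.4):
  1: 671.9 m
  2: 260.2 m
  3: 931.0 m
  4: 889.5 m
  → nearest: 2 (260.2 m)
T at (-6.6, 170.7):
  1: 780.9 m
  2: 213.1 m
  3: 814.8 m
  4: 1026.4 m
  → nearest: 2 (213.1 m)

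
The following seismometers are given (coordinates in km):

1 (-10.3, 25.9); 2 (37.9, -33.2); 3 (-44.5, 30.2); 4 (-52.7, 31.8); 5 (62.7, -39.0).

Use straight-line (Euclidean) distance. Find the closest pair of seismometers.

3 and 4

Pairwise distances:
3–4: 8.4 km
2–5: 25.5 km
1–3: 34.5 km
1–4: 42.8 km
1–2: 76.3 km
1–5: 97.7 km
2–3: 104.0 km
2–4: 111.5 km
3–5: 127.6 km
4–5: 135.4 km
Closest pair: 3–4 at 8.4 km.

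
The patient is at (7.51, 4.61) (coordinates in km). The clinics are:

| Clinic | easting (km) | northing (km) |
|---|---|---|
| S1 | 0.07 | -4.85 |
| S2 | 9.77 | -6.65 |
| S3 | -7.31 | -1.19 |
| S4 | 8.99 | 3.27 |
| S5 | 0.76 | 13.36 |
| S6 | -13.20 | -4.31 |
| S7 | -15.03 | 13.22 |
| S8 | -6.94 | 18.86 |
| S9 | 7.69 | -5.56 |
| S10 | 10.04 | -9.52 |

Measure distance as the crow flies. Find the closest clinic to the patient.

Distances from (7.51, 4.61):
S1: √((-7.44)² + (-9.46)²) = √(55.3536 + 89.4916) = 12.04 km
S2: √((2.26)² + (-11.26)²) = √(5.1076 + 126.7876) = 11.48 km
S3: √((-14.82)² + (-5.80)²) = √(219.6324 + 33.6400) = 15.91 km
S4: √((1.48)² + (-1.34)²) = √(2.1904 + 1.7956) = 2.00 km
S5: √((-6.75)² + (8.75)²) = √(45.5625 + 76.5625) = 11.05 km
S6: √((-20.71)² + (-8.92)²) = √(428.9041 + 79.5664) = 22.55 km
S7: √((-22.54)² + (8.61)²) = √(508.0516 + 74.1321) = 24.13 km
S8: √((-14.45)² + (14.25)²) = √(208.8025 + 203.0625) = 20.29 km
S9: √((0.18)² + (-10.17)²) = √(0.0324 + 103.4289) = 10.17 km
S10: √((2.53)² + (-14.13)²) = √(6.4009 + 199.6569) = 14.35 km
Minimum: S4 at 2.00 km.

S4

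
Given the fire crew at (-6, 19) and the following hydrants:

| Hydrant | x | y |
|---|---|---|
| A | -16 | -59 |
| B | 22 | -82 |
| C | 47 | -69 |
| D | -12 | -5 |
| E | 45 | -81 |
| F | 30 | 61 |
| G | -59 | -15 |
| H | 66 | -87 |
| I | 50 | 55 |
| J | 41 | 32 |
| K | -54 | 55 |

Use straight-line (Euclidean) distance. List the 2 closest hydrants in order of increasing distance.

D, J

Distances from (-6, 19):
A: √((-10)² + (-78)²) = √(100.000 + 6084.000) = 78.6
B: √((28)² + (-101)²) = √(784.000 + 10201.000) = 104.8
C: √((53)² + (-88)²) = √(2809.000 + 7744.000) = 102.7
D: √((-6)² + (-24)²) = √(36.000 + 576.000) = 24.7
E: √((51)² + (-100)²) = √(2601.000 + 10000.000) = 112.3
F: √((36)² + (42)²) = √(1296.000 + 1764.000) = 55.3
G: √((-53)² + (-34)²) = √(2809.000 + 1156.000) = 63.0
H: √((72)² + (-106)²) = √(5184.000 + 11236.000) = 128.1
I: √((56)² + (36)²) = √(3136.000 + 1296.000) = 66.6
J: √((47)² + (13)²) = √(2209.000 + 169.000) = 48.8
K: √((-48)² + (36)²) = √(2304.000 + 1296.000) = 60.0
Sorted: D (24.7) < J (48.8) < F (55.3) < K (60.0) < …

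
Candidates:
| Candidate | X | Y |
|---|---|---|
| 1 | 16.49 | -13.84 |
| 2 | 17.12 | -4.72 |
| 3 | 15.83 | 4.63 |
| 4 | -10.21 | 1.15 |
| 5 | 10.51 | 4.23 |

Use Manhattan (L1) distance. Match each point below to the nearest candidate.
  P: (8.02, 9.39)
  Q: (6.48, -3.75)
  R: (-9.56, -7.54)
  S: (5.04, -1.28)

P→5; Q→2; R→4; S→5

P at (8.02, 9.39):
  1: 31.70
  2: 23.21
  3: 12.57
  4: 26.47
  5: 7.65
  → nearest: 5 (7.65)
Q at (6.48, -3.75):
  1: 20.10
  2: 11.61
  3: 17.73
  4: 21.59
  5: 12.01
  → nearest: 2 (11.61)
R at (-9.56, -7.54):
  1: 32.35
  2: 29.50
  3: 37.56
  4: 9.34
  5: 31.84
  → nearest: 4 (9.34)
S at (5.04, -1.28):
  1: 24.01
  2: 15.52
  3: 16.70
  4: 17.68
  5: 10.98
  → nearest: 5 (10.98)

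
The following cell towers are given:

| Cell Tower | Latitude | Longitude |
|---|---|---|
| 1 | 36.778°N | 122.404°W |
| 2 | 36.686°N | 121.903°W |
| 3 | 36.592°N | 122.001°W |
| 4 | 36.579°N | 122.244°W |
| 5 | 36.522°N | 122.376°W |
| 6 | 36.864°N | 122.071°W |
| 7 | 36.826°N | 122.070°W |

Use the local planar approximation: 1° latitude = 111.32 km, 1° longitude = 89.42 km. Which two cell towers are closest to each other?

Pairwise distances:
1–2: 45.955 km
1–3: 41.561 km
1–4: 26.371 km
1–5: 28.608 km
1–6: 31.278 km
1–7: 30.341 km
2–3: 13.649 km
2–4: 32.736 km
2–5: 46.068 km
2–6: 24.866 km
2–7: 21.584 km
3–4: 21.777 km
3–5: 34.426 km
3–6: 30.919 km
3–7: 26.770 km
4–5: 13.401 km
4–6: 35.297 km
4–7: 31.593 km
5–6: 46.832 km
5–7: 43.519 km
6–7: 4.231 km
Closest pair: 6–7 at 4.231 km.

6 and 7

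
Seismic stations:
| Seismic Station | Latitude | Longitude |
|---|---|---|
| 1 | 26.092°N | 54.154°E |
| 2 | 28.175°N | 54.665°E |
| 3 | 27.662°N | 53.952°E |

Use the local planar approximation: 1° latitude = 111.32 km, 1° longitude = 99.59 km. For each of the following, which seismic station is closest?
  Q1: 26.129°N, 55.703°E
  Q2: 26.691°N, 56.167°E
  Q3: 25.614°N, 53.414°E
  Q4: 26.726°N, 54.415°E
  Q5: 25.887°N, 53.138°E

Q1 at 26.129°N, 55.703°E:
  1: 154.320 km
  2: 250.122 km
  3: 243.991 km
  → nearest: 1 (154.320 km)
Q2 at 26.691°N, 56.167°E:
  1: 211.273 km
  2: 222.859 km
  3: 245.651 km
  → nearest: 1 (211.273 km)
Q3 at 25.614°N, 53.414°E:
  1: 90.899 km
  2: 311.125 km
  3: 234.195 km
  → nearest: 1 (90.899 km)
Q4 at 26.726°N, 54.415°E:
  1: 75.211 km
  2: 163.213 km
  3: 113.942 km
  → nearest: 1 (75.211 km)
Q5 at 25.887°N, 53.138°E:
  1: 103.725 km
  2: 296.646 km
  3: 213.576 km
  → nearest: 1 (103.725 km)

Q1→1; Q2→1; Q3→1; Q4→1; Q5→1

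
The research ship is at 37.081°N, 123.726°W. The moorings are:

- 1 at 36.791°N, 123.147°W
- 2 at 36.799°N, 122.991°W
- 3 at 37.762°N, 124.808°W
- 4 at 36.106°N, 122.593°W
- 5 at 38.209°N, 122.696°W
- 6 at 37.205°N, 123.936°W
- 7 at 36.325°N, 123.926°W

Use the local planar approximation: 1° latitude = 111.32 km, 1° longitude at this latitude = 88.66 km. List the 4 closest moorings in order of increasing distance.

Distances from 37.081°N, 123.726°W:
1: √((-0.290·111.32)² + (0.579·88.66)²) = √(1042.17918 + 2635.19393) = 60.641 km
2: √((-0.282·111.32)² + (0.735·88.66)²) = √(985.47273 + 4246.49026) = 72.332 km
3: √((0.681·111.32)² + (-1.082·88.66)²) = √(5746.99235 + 9202.58792) = 122.268 km
4: √((-0.975·111.32)² + (1.133·88.66)²) = √(11780.28037 + 10090.56011) = 147.888 km
5: √((1.128·111.32)² + (1.030·88.66)²) = √(15767.56372 + 8339.30587) = 155.264 km
6: √((0.124·111.32)² + (-0.210·88.66)²) = √(190.54158 + 346.65227) = 23.177 km
7: √((-0.756·111.32)² + (-0.200·88.66)²) = √(7082.55550 + 314.42382) = 86.006 km
Sorted: 6 (23.177 km) < 1 (60.641 km) < 2 (72.332 km) < 7 (86.006 km) < 3 (122.268 km) < 4 (147.888 km) < …

6, 1, 2, 7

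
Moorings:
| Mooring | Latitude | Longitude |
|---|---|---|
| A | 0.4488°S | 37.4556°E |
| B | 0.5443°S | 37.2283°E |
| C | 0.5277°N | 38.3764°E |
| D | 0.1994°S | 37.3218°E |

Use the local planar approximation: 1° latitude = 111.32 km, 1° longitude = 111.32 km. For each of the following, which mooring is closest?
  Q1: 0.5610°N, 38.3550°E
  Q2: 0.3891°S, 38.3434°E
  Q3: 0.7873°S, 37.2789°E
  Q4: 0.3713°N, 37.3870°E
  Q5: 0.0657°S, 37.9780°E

Q1→C; Q2→A; Q3→B; Q4→D; Q5→A

Q1 at 0.5610°N, 38.3550°E:
  A: √((-1.0098·111.32)² + (-0.8994·111.32)²) = √(12636.218532 + 10024.256291) = 150.5340 km
  B: √((-1.1053·111.32)² + (-1.1267·111.32)²) = √(15139.332780 + 15731.240983) = 175.7002 km
  C: √((-0.0333·111.32)² + (0.0214·111.32)²) = √(13.741523 + 5.675106) = 4.4064 km
  D: √((-0.7604·111.32)² + (-1.0332·111.32)²) = √(7165.237856 + 13228.639770) = 142.8071 km
  → nearest: C (4.4064 km)
Q2 at 0.3891°S, 38.3434°E:
  A: √((-0.0597·111.32)² + (-0.8878·111.32)²) = √(44.166711 + 9767.348343) = 99.0531 km
  B: √((-0.1552·111.32)² + (-1.1151·111.32)²) = √(298.490030 + 15408.984807) = 125.3295 km
  C: √((0.9168·111.32)² + (0.0330·111.32)²) = √(10415.871288 + 13.495043) = 102.1243 km
  D: √((0.1897·111.32)² + (-1.0216·111.32)²) = √(445.944752 + 12933.264630) = 115.6685 km
  → nearest: A (99.0531 km)
Q3 at 0.7873°S, 37.2789°E:
  A: √((0.3385·111.32)² + (0.1767·111.32)²) = √(1419.919559 + 386.918499) = 42.5069 km
  B: √((0.2430·111.32)² + (-0.0506·111.32)²) = √(731.743617 + 31.728346) = 27.6310 km
  C: √((1.3150·111.32)² + (1.0975·111.32)²) = √(21428.802442 + 14926.412972) = 190.6704 km
  D: √((0.5879·111.32)² + (0.0429·111.32)²) = √(4283.051690 + 22.806623) = 65.6190 km
  → nearest: B (27.6310 km)
Q4 at 0.3713°N, 37.3870°E:
  A: √((-0.8201·111.32)² + (0.0686·111.32)²) = √(8334.508985 + 58.316926) = 91.6124 km
  B: √((-0.9156·111.32)² + (-0.1587·111.32)²) = √(10388.622454 + 312.104657) = 103.4443 km
  C: √((0.1564·111.32)² + (0.9894·111.32)²) = √(303.123700 + 12130.821362) = 111.5076 km
  D: √((-0.5707·111.32)² + (-0.0652·111.32)²) = √(4036.102068 + 52.679493) = 63.9436 km
  → nearest: D (63.9436 km)
Q5 at 0.0657°S, 37.9780°E:
  A: √((-0.3831·111.32)² + (-0.5224·111.32)²) = √(1818.740339 + 3381.837471) = 72.1150 km
  B: √((-0.4786·111.32)² + (-0.7497·111.32)²) = √(2838.518858 + 6965.004751) = 99.0127 km
  C: √((0.5934·111.32)² + (0.3984·111.32)²) = √(4363.565298 + 1966.912566) = 79.5643 km
  D: √((-0.1337·111.32)² + (-0.6562·111.32)²) = √(221.518096 + 5336.037186) = 74.5490 km
  → nearest: A (72.1150 km)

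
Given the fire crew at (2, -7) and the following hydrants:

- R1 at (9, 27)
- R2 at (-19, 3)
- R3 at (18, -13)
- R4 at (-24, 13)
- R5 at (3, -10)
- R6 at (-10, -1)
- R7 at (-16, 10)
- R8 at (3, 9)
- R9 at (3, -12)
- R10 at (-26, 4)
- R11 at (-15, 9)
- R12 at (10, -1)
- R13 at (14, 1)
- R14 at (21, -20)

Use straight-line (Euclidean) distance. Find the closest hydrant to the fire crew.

R5

Distances from (2, -7):
R1: √((7)² + (34)²) = √(49.0000 + 1156.0000) = 34.71
R2: √((-21)² + (10)²) = √(441.0000 + 100.0000) = 23.26
R3: √((16)² + (-6)²) = √(256.0000 + 36.0000) = 17.09
R4: √((-26)² + (20)²) = √(676.0000 + 400.0000) = 32.80
R5: √((1)² + (-3)²) = √(1.0000 + 9.0000) = 3.16
R6: √((-12)² + (6)²) = √(144.0000 + 36.0000) = 13.42
R7: √((-18)² + (17)²) = √(324.0000 + 289.0000) = 24.76
R8: √((1)² + (16)²) = √(1.0000 + 256.0000) = 16.03
R9: √((1)² + (-5)²) = √(1.0000 + 25.0000) = 5.10
R10: √((-28)² + (11)²) = √(784.0000 + 121.0000) = 30.08
R11: √((-17)² + (16)²) = √(289.0000 + 256.0000) = 23.35
R12: √((8)² + (6)²) = √(64.0000 + 36.0000) = 10.00
R13: √((12)² + (8)²) = √(144.0000 + 64.0000) = 14.42
R14: √((19)² + (-13)²) = √(361.0000 + 169.0000) = 23.02
Minimum: R5 at 3.16.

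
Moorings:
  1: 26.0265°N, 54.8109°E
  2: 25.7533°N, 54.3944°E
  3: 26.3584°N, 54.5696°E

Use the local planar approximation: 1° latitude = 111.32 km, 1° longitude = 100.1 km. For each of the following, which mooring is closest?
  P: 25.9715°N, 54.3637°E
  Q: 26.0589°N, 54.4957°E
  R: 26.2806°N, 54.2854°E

P at 25.9715°N, 54.3637°E:
  1: √((0.0550·111.32)² + (0.4472·100.1)²) = √(37.486231 + 2003.880157) = 45.1815 km
  2: √((-0.2182·111.32)² + (0.0307·100.1)²) = √(590.005266 + 9.443759) = 24.4836 km
  3: √((0.3869·111.32)² + (0.2059·100.1)²) = √(1854.999747 + 424.796420) = 47.7472 km
  → nearest: 2 (24.4836 km)
Q at 26.0589°N, 54.4957°E:
  1: √((-0.0324·111.32)² + (0.3152·100.1)²) = √(13.008775 + 995.498414) = 31.7570 km
  2: √((-0.3056·111.32)² + (-0.1013·100.1)²) = √(1157.319032 + 102.822236) = 35.4985 km
  3: √((0.2995·111.32)² + (0.0739·100.1)²) = √(1111.578271 + 54.721379) = 34.1511 km
  → nearest: 1 (31.7570 km)
R at 26.2806°N, 54.2854°E:
  1: √((-0.2541·111.32)² + (0.5255·100.1)²) = √(800.121104 + 2767.028267) = 59.7256 km
  2: √((-0.5273·111.32)² + (0.1090·100.1)²) = √(3445.576827 + 119.047739) = 59.7045 km
  3: √((0.0778·111.32)² + (0.2842·100.1)²) = √(75.007655 + 809.312600) = 29.7375 km
  → nearest: 3 (29.7375 km)

P→2; Q→1; R→3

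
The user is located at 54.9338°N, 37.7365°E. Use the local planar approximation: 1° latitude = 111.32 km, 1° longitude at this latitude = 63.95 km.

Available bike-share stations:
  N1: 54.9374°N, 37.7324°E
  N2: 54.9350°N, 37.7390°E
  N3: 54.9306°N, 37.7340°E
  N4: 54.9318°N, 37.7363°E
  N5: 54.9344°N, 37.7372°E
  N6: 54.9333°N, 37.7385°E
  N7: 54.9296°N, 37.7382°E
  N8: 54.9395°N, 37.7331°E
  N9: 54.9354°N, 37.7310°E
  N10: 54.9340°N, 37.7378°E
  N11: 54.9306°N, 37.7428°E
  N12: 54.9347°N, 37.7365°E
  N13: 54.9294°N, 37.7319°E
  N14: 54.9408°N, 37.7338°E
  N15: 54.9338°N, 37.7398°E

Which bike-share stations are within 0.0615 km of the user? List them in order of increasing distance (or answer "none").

Distances from 54.9338°N, 37.7365°E:
N1: √((0.0036·111.32)² + (-0.0041·63.95)²) = √(0.160602 + 0.068746) = 0.4789 km
N2: √((0.0012·111.32)² + (0.0025·63.95)²) = √(0.017845 + 0.025560) = 0.2083 km
N3: √((-0.0032·111.32)² + (-0.0025·63.95)²) = √(0.126896 + 0.025560) = 0.3905 km
N4: √((-0.0020·111.32)² + (-0.0002·63.95)²) = √(0.049569 + 0.000164) = 0.2230 km
N5: √((0.0006·111.32)² + (0.0007·63.95)²) = √(0.004461 + 0.002004) = 0.0804 km
N6: √((-0.0005·111.32)² + (0.0020·63.95)²) = √(0.003098 + 0.016358) = 0.1395 km
N7: √((-0.0042·111.32)² + (0.0017·63.95)²) = √(0.218597 + 0.011819) = 0.4800 km
N8: √((0.0057·111.32)² + (-0.0034·63.95)²) = √(0.402621 + 0.047276) = 0.6707 km
N9: √((0.0016·111.32)² + (-0.0055·63.95)²) = √(0.031724 + 0.123710) = 0.3943 km
N10: √((0.0002·111.32)² + (0.0013·63.95)²) = √(0.000496 + 0.006911) = 0.0861 km
N11: √((-0.0032·111.32)² + (0.0063·63.95)²) = √(0.126896 + 0.162316) = 0.5378 km
N12: √((0.0009·111.32)² + (0.0000·63.95)²) = √(0.010038 + 0.000000) = 0.1002 km
N13: √((-0.0044·111.32)² + (-0.0046·63.95)²) = √(0.239912 + 0.086536) = 0.5714 km
N14: √((0.0070·111.32)² + (-0.0027·63.95)²) = √(0.607215 + 0.029813) = 0.7981 km
N15: √((0.0000·111.32)² + (0.0033·63.95)²) = √(0.000000 + 0.044536) = 0.2110 km
Threshold 0.0615 km: none within range.

none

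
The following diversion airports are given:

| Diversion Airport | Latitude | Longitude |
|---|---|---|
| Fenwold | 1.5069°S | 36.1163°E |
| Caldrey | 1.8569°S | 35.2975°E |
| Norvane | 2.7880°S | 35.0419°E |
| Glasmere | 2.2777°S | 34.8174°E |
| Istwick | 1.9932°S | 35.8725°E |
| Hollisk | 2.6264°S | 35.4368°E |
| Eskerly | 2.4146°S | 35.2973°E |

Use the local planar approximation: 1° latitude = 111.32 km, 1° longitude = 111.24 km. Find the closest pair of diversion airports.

Pairwise distances:
Fenwold–Caldrey: √((-0.3500·111.32)² + (-0.8188·111.24)²) = √(1518.037444 + 8296.169725) = 99.0667 km
Fenwold–Norvane: √((-1.2811·111.32)² + (-1.0744·111.24)²) = √(20338.197376 + 14284.135448) = 186.0708 km
Fenwold–Glasmere: √((-0.7708·111.32)² + (-1.2989·111.24)²) = √(7362.576279 + 20877.254911) = 168.0471 km
Fenwold–Istwick: √((-0.4863·111.32)² + (-0.2438·111.24)²) = √(2930.589130 + 735.511323) = 60.5483 km
Fenwold–Hollisk: √((-1.1195·111.32)² + (-0.6795·111.24)²) = √(15530.827325 + 5713.482250) = 145.7543 km
Fenwold–Eskerly: √((-0.9077·111.32)² + (-0.8190·111.24)²) = √(10210.125168 + 8300.223063) = 136.0527 km
Caldrey–Norvane: √((-0.9311·111.32)² + (-0.2556·111.24)²) = √(10743.333280 + 808.432305) = 107.4791 km
Caldrey–Glasmere: √((-0.4208·111.32)² + (-0.4801·111.24)²) = √(2194.309370 + 2852.235443) = 71.0390 km
Caldrey–Istwick: √((-0.1363·111.32)² + (0.5750·111.24)²) = √(230.217380 + 4091.265369) = 65.7380 km
Caldrey–Hollisk: √((-0.7695·111.32)² + (0.1393·111.24)²) = √(7337.762377 + 240.117710) = 87.0510 km
Caldrey–Eskerly: √((-0.5577·111.32)² + (-0.0002·111.24)²) = √(3854.319252 + 0.000495) = 62.0832 km
Norvane–Glasmere: √((0.5103·111.32)² + (-0.2245·111.24)²) = √(3226.989349 + 623.669709) = 62.0537 km
Norvane–Istwick: √((0.7948·111.32)² + (0.8306·111.24)²) = √(7828.203595 + 8537.010468) = 127.9266 km
Norvane–Hollisk: √((0.1616·111.32)² + (0.3949·111.24)²) = √(323.615346 + 1929.728575) = 47.4694 km
Norvane–Eskerly: √((0.3734·111.32)² + (0.2554·111.24)²) = √(1727.806178 + 807.167647) = 50.3485 km
Glasmere–Istwick: √((0.2845·111.32)² + (1.0551·111.24)²) = √(1003.023104 + 13775.558216) = 121.5672 km
Glasmere–Hollisk: √((-0.3487·111.32)² + (0.6194·111.24)²) = √(1506.781537 + 4747.493321) = 79.0840 km
Glasmere–Eskerly: √((-0.1369·111.32)² + (0.4799·111.24)²) = √(232.248700 + 2849.859570) = 55.5167 km
Istwick–Hollisk: √((-0.6332·111.32)² + (-0.4357·111.24)²) = √(4968.533332 + 2349.076067) = 85.5430 km
Istwick–Eskerly: √((-0.4214·111.32)² + (-0.5752·111.24)²) = √(2200.571367 + 4094.111962) = 79.3390 km
Hollisk–Eskerly: √((0.2118·111.32)² + (-0.1395·111.24)²) = √(555.902090 + 240.807703) = 28.2260 km
Closest pair: Hollisk–Eskerly at 28.2260 km.

Hollisk and Eskerly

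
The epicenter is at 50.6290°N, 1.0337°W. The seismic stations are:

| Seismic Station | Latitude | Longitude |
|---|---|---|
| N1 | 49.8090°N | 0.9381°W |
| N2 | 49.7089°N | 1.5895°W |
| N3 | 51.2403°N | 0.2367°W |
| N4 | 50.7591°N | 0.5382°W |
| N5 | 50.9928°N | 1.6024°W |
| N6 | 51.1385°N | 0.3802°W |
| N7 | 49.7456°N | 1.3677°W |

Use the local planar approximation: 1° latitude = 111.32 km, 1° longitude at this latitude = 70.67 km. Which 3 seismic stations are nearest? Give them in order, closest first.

N4, N5, N6

Distances from 50.6290°N, 1.0337°W:
N1: √((-0.8200·111.32)² + (0.0956·70.67)²) = √(8332.476550 + 45.644239) = 91.5321 km
N2: √((-0.9201·111.32)² + (-0.5558·70.67)²) = √(10490.989605 + 1542.791607) = 109.6986 km
N3: √((0.6113·111.32)² + (0.7970·70.67)²) = √(4630.791068 + 3172.391850) = 88.3356 km
N4: √((0.1301·111.32)² + (0.4955·70.67)²) = √(209.749526 + 1226.189238) = 37.8938 km
N5: √((0.3638·111.32)² + (-0.5687·70.67)²) = √(1640.105499 + 1615.238431) = 57.0556 km
N6: √((0.5095·111.32)² + (0.6535·70.67)²) = √(3216.879344 + 2132.855172) = 73.1419 km
N7: √((-0.8834·111.32)² + (-0.3340·70.67)²) = √(9670.772908 + 557.138430) = 101.1331 km
Sorted: N4 (37.8938 km) < N5 (57.0556 km) < N6 (73.1419 km) < N3 (88.3356 km) < N1 (91.5321 km) < …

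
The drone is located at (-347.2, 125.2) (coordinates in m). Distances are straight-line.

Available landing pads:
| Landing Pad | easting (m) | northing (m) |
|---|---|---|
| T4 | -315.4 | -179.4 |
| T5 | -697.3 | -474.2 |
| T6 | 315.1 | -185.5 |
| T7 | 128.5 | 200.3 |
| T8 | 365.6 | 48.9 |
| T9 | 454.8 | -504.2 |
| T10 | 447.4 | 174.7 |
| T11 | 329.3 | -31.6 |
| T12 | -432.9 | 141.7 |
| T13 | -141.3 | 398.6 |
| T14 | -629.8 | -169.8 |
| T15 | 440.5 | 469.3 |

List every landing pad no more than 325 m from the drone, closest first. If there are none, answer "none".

Distances from (-347.2, 125.2):
T4: √((31.8)² + (-304.6)²) = √(1011.240 + 92781.160) = 306.3 m
T5: √((-350.1)² + (-599.4)²) = √(122570.010 + 359280.360) = 694.2 m
T6: √((662.3)² + (-310.7)²) = √(438641.290 + 96534.490) = 731.6 m
T7: √((475.7)² + (75.1)²) = √(226290.490 + 5640.010) = 481.6 m
T8: √((712.8)² + (-76.3)²) = √(508083.840 + 5821.690) = 716.9 m
T9: √((802.0)² + (-629.4)²) = √(643204.000 + 396144.360) = 1019.5 m
T10: √((794.6)² + (49.5)²) = √(631389.160 + 2450.250) = 796.1 m
T11: √((676.5)² + (-156.8)²) = √(457652.250 + 24586.240) = 694.4 m
T12: √((-85.7)² + (16.5)²) = √(7344.490 + 272.250) = 87.3 m
T13: √((205.9)² + (273.4)²) = √(42394.810 + 74747.560) = 342.3 m
T14: √((-282.6)² + (-295.0)²) = √(79862.760 + 87025.000) = 408.5 m
T15: √((787.7)² + (344.1)²) = √(620471.290 + 118404.810) = 859.6 m
Threshold 325 m: T12 (87.3 m), T4 (306.3 m) are within range.

T12, T4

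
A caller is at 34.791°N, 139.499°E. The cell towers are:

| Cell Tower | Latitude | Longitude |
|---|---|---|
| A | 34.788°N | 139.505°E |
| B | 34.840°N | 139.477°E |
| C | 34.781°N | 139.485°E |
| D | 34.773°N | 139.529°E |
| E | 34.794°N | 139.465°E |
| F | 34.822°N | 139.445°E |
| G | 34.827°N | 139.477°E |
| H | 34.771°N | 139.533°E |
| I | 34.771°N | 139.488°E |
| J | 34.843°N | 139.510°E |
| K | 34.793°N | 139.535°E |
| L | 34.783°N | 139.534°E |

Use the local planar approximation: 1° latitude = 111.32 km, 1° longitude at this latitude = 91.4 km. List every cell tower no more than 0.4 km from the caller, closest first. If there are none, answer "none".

none

Distances from 34.791°N, 139.499°E:
A: √((-0.003·111.32)² + (0.006·91.4)²) = √(0.11153 + 0.30074) = 0.642 km
B: √((0.049·111.32)² + (-0.022·91.4)²) = √(29.75353 + 4.04332) = 5.814 km
C: √((-0.010·111.32)² + (-0.014·91.4)²) = √(1.23921 + 1.63738) = 1.696 km
D: √((-0.018·111.32)² + (0.030·91.4)²) = √(4.01505 + 7.51856) = 3.396 km
E: √((0.003·111.32)² + (-0.034·91.4)²) = √(0.11153 + 9.65718) = 3.125 km
F: √((0.031·111.32)² + (-0.054·91.4)²) = √(11.90885 + 24.36015) = 6.022 km
G: √((0.036·111.32)² + (-0.022·91.4)²) = √(16.06022 + 4.04332) = 4.484 km
H: √((-0.020·111.32)² + (0.034·91.4)²) = √(4.95686 + 9.65718) = 3.823 km
I: √((-0.020·111.32)² + (-0.011·91.4)²) = √(4.95686 + 1.01083) = 2.443 km
J: √((0.052·111.32)² + (0.011·91.4)²) = √(33.50835 + 1.01083) = 5.875 km
K: √((0.002·111.32)² + (0.036·91.4)²) = √(0.04957 + 10.82673) = 3.298 km
L: √((-0.008·111.32)² + (0.035·91.4)²) = √(0.79310 + 10.23360) = 3.321 km
Threshold 0.4 km: none within range.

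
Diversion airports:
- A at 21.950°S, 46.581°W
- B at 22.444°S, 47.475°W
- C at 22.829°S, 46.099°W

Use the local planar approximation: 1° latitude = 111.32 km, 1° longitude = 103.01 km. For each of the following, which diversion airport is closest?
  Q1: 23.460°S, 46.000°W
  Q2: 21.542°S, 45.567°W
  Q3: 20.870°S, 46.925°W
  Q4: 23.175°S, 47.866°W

Q1→C; Q2→A; Q3→A; Q4→B

Q1 at 23.460°S, 46.000°W:
  A: √((1.510·111.32)² + (-0.581·103.01)²) = √(28255.32389 + 3581.88006) = 178.430 km
  B: √((1.016·111.32)² + (-1.475·103.01)²) = √(12791.86335 + 23085.68763) = 189.414 km
  C: √((0.631·111.32)² + (-0.099·103.01)²) = √(4934.06781 + 103.99900) = 70.979 km
  → nearest: C (70.979 km)
Q2 at 21.542°S, 45.567°W:
  A: √((-0.408·111.32)² + (-1.014·103.01)²) = √(2062.84559 + 10910.24955) = 113.899 km
  B: √((-0.902·111.32)² + (-1.908·103.01)²) = √(10082.29663 + 38629.18230) = 220.707 km
  C: √((-1.287·111.32)² + (-0.532·103.01)²) = √(20525.96051 + 3003.18467) = 153.392 km
  → nearest: A (113.899 km)
Q3 at 20.870°S, 46.925°W:
  A: √((-1.080·111.32)² + (0.344·103.01)²) = √(14454.19490 + 1255.67041) = 125.339 km
  B: √((-1.574·111.32)² + (-0.550·103.01)²) = √(30701.23538 + 3209.84568) = 184.150 km
  C: √((-1.959·111.32)² + (0.826·103.01)²) = √(47557.08944 + 7239.67164) = 234.087 km
  → nearest: A (125.339 km)
Q4 at 23.175°S, 47.866°W:
  A: √((1.225·111.32)² + (1.285·103.01)²) = √(18595.95869 + 17521.24771) = 190.045 km
  B: √((0.731·111.32)² + (0.391·103.01)²) = √(6621.87761 + 1622.22948) = 90.797 km
  C: √((0.346·111.32)² + (1.767·103.01)²) = √(1483.53772 + 33130.79623) = 186.049 km
  → nearest: B (90.797 km)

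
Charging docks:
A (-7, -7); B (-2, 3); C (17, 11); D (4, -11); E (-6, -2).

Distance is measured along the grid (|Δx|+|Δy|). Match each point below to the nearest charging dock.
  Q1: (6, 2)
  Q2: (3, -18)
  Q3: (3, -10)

Q1 at (6, 2):
  A: |-13| + |-9| = 13 + 9 = 22
  B: |-8| + |1| = 8 + 1 = 9
  C: |11| + |9| = 11 + 9 = 20
  D: |-2| + |-13| = 2 + 13 = 15
  E: |-12| + |-4| = 12 + 4 = 16
  → nearest: B (9)
Q2 at (3, -18):
  A: |-10| + |11| = 10 + 11 = 21
  B: |-5| + |21| = 5 + 21 = 26
  C: |14| + |29| = 14 + 29 = 43
  D: |1| + |7| = 1 + 7 = 8
  E: |-9| + |16| = 9 + 16 = 25
  → nearest: D (8)
Q3 at (3, -10):
  A: |-10| + |3| = 10 + 3 = 13
  B: |-5| + |13| = 5 + 13 = 18
  C: |14| + |21| = 14 + 21 = 35
  D: |1| + |-1| = 1 + 1 = 2
  E: |-9| + |8| = 9 + 8 = 17
  → nearest: D (2)

Q1→B; Q2→D; Q3→D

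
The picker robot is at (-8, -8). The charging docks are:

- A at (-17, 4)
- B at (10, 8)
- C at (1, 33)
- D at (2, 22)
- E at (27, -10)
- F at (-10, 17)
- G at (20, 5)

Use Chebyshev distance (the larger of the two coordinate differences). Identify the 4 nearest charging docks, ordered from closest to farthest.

Distances from (-8, -8):
A: 12
B: 18
C: 41
D: 30
E: 35
F: 25
G: 28
Sorted: A (12) < B (18) < F (25) < G (28) < D (30) < E (35) < …

A, B, F, G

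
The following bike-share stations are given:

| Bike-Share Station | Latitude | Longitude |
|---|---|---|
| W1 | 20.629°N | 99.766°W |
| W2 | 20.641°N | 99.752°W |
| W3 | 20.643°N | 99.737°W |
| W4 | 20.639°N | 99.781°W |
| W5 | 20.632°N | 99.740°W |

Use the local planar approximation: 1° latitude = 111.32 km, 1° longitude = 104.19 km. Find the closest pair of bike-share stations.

W3 and W5

Pairwise distances:
W1–W2: 1.978 km
W1–W3: 3.400 km
W1–W4: 1.919 km
W1–W5: 2.729 km
W2–W3: 1.579 km
W2–W4: 3.030 km
W2–W5: 1.602 km
W3–W4: 4.606 km
W3–W5: 1.264 km
W4–W5: 4.342 km
Closest pair: W3–W5 at 1.264 km.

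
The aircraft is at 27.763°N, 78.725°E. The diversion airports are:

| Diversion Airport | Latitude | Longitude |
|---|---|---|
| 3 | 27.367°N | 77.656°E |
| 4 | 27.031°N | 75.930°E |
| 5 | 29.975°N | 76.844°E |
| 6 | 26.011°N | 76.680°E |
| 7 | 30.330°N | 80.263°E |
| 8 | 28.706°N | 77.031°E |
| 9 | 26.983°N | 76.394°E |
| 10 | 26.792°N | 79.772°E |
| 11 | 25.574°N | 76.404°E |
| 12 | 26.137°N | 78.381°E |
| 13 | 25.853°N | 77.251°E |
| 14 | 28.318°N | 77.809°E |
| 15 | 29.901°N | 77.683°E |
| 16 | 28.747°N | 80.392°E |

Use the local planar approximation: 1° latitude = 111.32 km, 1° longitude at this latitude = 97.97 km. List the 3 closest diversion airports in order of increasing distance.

Distances from 27.763°N, 78.725°E:
3: 113.629 km
4: 285.693 km
5: 307.561 km
6: 279.602 km
7: 323.051 km
8: 196.374 km
9: 244.318 km
10: 149.015 km
11: 333.294 km
12: 184.117 km
13: 257.024 km
14: 108.952 km
15: 258.972 km
16: 196.649 km
Sorted: 14 (108.952 km) < 3 (113.629 km) < 10 (149.015 km) < 12 (184.117 km) < 8 (196.374 km) < …

14, 3, 10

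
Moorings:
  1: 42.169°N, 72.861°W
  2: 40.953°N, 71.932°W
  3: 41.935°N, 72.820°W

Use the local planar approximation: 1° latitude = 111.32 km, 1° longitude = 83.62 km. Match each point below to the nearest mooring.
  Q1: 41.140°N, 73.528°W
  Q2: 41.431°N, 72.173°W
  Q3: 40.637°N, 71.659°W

Q1 at 41.140°N, 73.528°W:
  1: √((1.029·111.32)² + (0.667·83.62)²) = √(13121.30845 + 3110.79931) = 127.405 km
  2: √((-0.187·111.32)² + (1.596·83.62)²) = √(433.34083 + 17810.90964) = 135.071 km
  3: √((0.795·111.32)² + (0.708·83.62)²) = √(7832.14380 + 3504.99047) = 106.476 km
  → nearest: 3 (106.476 km)
Q2 at 41.431°N, 72.173°W:
  1: √((0.738·111.32)² + (-0.688·83.62)²) = √(6749.30601 + 3309.76533) = 100.295 km
  2: √((-0.478·111.32)² + (0.241·83.62)²) = √(2831.40626 + 406.12003) = 56.899 km
  3: √((0.504·111.32)² + (-0.647·83.62)²) = √(3147.80244 + 2927.04155) = 77.941 km
  → nearest: 2 (56.899 km)
Q3 at 40.637°N, 71.659°W:
  1: √((1.532·111.32)² + (-1.202·83.62)²) = √(29084.65562 + 10102.50937) = 197.957 km
  2: √((0.316·111.32)² + (-0.273·83.62)²) = √(1237.42977 + 521.12945) = 41.935 km
  3: √((1.298·111.32)² + (-1.161·83.62)²) = √(20878.33108 + 9425.07394) = 174.079 km
  → nearest: 2 (41.935 km)

Q1→3; Q2→2; Q3→2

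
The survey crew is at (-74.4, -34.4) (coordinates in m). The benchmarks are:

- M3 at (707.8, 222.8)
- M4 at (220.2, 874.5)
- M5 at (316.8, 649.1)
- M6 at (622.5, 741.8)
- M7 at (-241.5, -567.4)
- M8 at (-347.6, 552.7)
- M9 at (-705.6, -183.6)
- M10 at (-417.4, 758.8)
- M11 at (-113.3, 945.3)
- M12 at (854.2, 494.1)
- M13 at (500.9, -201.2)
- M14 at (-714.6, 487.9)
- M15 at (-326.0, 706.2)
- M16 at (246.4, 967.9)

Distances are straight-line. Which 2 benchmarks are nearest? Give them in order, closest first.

Distances from (-74.4, -34.4):
M3: √((782.2)² + (257.2)²) = √(611836.840 + 66151.840) = 823.4 m
M4: √((294.6)² + (908.9)²) = √(86789.160 + 826099.210) = 955.5 m
M5: √((391.2)² + (683.5)²) = √(153037.440 + 467172.250) = 787.5 m
M6: √((696.9)² + (776.2)²) = √(485669.610 + 602486.440) = 1043.1 m
M7: √((-167.1)² + (-533.0)²) = √(27922.410 + 284089.000) = 558.6 m
M8: √((-273.2)² + (587.1)²) = √(74638.240 + 344686.410) = 647.6 m
M9: √((-631.2)² + (-149.2)²) = √(398413.440 + 22260.640) = 648.6 m
M10: √((-343.0)² + (793.2)²) = √(117649.000 + 629166.240) = 864.2 m
M11: √((-38.9)² + (979.7)²) = √(1513.210 + 959812.090) = 980.5 m
M12: √((928.6)² + (528.5)²) = √(862297.960 + 279312.250) = 1068.5 m
M13: √((575.3)² + (-166.8)²) = √(330970.090 + 27822.240) = 599.0 m
M14: √((-640.2)² + (522.3)²) = √(409856.040 + 272797.290) = 826.2 m
M15: √((-251.6)² + (740.6)²) = √(63302.560 + 548488.360) = 782.2 m
M16: √((320.8)² + (1002.3)²) = √(102912.640 + 1004605.290) = 1052.4 m
Sorted: M7 (558.6 m) < M13 (599.0 m) < M8 (647.6 m) < M9 (648.6 m) < …

M7, M13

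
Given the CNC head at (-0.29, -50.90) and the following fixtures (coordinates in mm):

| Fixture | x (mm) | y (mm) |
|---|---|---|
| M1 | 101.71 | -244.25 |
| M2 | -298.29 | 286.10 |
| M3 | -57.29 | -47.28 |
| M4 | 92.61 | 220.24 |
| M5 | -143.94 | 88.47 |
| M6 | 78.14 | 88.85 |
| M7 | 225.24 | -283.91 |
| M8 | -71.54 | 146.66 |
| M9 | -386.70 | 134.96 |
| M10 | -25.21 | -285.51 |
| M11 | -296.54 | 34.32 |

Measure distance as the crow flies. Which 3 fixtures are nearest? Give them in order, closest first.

M3, M6, M5

Distances from (-0.29, -50.90):
M1: √((102.00)² + (-193.35)²) = √(10404.0000 + 37384.2225) = 218.61 mm
M2: √((-298.00)² + (337.00)²) = √(88804.0000 + 113569.0000) = 449.86 mm
M3: √((-57.00)² + (3.62)²) = √(3249.0000 + 13.1044) = 57.11 mm
M4: √((92.90)² + (271.14)²) = √(8630.4100 + 73516.8996) = 286.61 mm
M5: √((-143.65)² + (139.37)²) = √(20635.3225 + 19423.9969) = 200.15 mm
M6: √((78.43)² + (139.75)²) = √(6151.2649 + 19530.0625) = 160.25 mm
M7: √((225.53)² + (-233.01)²) = √(50863.7809 + 54293.6601) = 324.28 mm
M8: √((-71.25)² + (197.56)²) = √(5076.5625 + 39029.9536) = 210.02 mm
M9: √((-386.41)² + (185.86)²) = √(149312.6881 + 34543.9396) = 428.79 mm
M10: √((-24.92)² + (-234.61)²) = √(621.0064 + 55041.8521) = 235.93 mm
M11: √((-296.25)² + (85.22)²) = √(87764.0625 + 7262.4484) = 308.26 mm
Sorted: M3 (57.11 mm) < M6 (160.25 mm) < M5 (200.15 mm) < M8 (210.02 mm) < M1 (218.61 mm) < …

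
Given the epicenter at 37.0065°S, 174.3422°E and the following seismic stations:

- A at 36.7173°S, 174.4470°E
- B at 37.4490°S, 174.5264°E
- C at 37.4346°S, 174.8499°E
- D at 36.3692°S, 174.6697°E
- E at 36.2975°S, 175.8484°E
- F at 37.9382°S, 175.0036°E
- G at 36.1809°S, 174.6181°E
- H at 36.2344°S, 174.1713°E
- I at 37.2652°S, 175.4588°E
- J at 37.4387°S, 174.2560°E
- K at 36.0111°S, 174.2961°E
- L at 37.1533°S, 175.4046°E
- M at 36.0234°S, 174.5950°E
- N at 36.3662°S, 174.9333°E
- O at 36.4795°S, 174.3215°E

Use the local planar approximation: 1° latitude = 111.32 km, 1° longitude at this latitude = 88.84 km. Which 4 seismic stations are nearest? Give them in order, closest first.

Distances from 37.0065°S, 174.3422°E:
A: 33.5130 km
B: 51.9062 km
C: 65.6162 km
D: 76.6786 km
E: 155.3532 km
F: 119.2048 km
G: 95.1181 km
H: 87.2809 km
I: 103.2945 km
J: 48.7181 km
K: 110.8836 km
L: 95.7879 km
M: 111.7194 km
N: 88.5338 km
O: 58.6945 km
Sorted: A (33.5130 km) < J (48.7181 km) < B (51.9062 km) < O (58.6945 km) < C (65.6162 km) < D (76.6786 km) < …

A, J, B, O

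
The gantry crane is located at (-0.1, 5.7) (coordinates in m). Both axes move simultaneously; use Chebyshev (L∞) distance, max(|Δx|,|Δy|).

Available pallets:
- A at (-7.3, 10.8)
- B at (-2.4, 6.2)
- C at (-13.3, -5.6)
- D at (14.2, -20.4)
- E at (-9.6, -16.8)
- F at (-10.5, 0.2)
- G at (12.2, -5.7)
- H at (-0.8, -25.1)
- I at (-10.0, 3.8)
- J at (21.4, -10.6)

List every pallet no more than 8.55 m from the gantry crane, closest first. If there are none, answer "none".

Distances from (-0.1, 5.7):
A: max(|-7.2|, |5.1|) = 7.2 m
B: max(|-2.3|, |0.5|) = 2.3 m
C: max(|-13.2|, |-11.3|) = 13.2 m
D: max(|14.3|, |-26.1|) = 26.1 m
E: max(|-9.5|, |-22.5|) = 22.5 m
F: max(|-10.4|, |-5.5|) = 10.4 m
G: max(|12.3|, |-11.4|) = 12.3 m
H: max(|-0.7|, |-30.8|) = 30.8 m
I: max(|-9.9|, |-1.9|) = 9.9 m
J: max(|21.5|, |-16.3|) = 21.5 m
Threshold 8.55 m: B (2.3 m), A (7.2 m) are within range.

B, A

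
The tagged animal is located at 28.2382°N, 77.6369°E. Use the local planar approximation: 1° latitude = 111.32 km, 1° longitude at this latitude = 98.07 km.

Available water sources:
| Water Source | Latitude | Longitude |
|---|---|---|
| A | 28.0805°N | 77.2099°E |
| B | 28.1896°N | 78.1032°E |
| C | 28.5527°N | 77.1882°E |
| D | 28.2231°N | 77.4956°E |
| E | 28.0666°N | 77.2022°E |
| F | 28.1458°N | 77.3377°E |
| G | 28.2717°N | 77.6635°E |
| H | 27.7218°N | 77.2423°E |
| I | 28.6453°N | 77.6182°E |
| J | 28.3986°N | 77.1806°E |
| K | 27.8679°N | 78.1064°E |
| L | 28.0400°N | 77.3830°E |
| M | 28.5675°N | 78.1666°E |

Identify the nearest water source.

Distances from 28.2382°N, 77.6369°E:
A: √((-0.1577·111.32)² + (-0.4270·98.07)²) = √(308.183783 + 1753.590163) = 45.4068 km
B: √((-0.0486·111.32)² + (0.4663·98.07)²) = √(29.269745 + 2091.236650) = 46.0490 km
C: √((0.3145·111.32)² + (-0.4487·98.07)²) = √(1225.709903 + 1936.352808) = 56.2322 km
D: √((-0.0151·111.32)² + (-0.1413·98.07)²) = √(2.825532 + 192.024514) = 13.9589 km
E: √((-0.1716·111.32)² + (-0.4347·98.07)²) = √(364.905965 + 1817.404634) = 46.7152 km
F: √((-0.0924·111.32)² + (-0.2992·98.07)²) = √(105.801138 + 860.984888) = 31.0932 km
G: √((0.0335·111.32)² + (0.0266·98.07)²) = √(13.907082 + 6.805117) = 4.5511 km
H: √((-0.5164·111.32)² + (-0.3946·98.07)²) = √(3304.599726 + 1497.567865) = 69.2977 km
I: √((0.4071·111.32)² + (-0.0187·98.07)²) = √(2053.754841 + 3.363222) = 45.3555 km
J: √((0.1604·111.32)² + (-0.4563·98.07)²) = √(318.827022 + 2002.503520) = 48.1802 km
K: √((-0.3703·111.32)² + (0.4695·98.07)²) = √(1699.236465 + 2120.037504) = 61.8003 km
L: √((-0.1982·111.32)² + (-0.2539·98.07)²) = √(486.803504 + 620.008655) = 33.2688 km
M: √((0.3293·111.32)² + (0.5297·98.07)²) = √(1343.785210 + 2698.561353) = 63.5795 km
Minimum: G at 4.5511 km.

G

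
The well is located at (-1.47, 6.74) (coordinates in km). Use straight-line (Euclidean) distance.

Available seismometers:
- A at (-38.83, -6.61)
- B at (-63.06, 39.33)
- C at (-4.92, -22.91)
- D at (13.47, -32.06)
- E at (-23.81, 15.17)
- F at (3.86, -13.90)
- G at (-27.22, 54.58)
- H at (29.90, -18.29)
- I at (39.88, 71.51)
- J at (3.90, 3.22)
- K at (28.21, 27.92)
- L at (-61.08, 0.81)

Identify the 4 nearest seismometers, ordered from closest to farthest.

J, F, E, C

Distances from (-1.47, 6.74):
A: √((-37.36)² + (-13.35)²) = √(1395.7696 + 178.2225) = 39.67 km
B: √((-61.59)² + (32.59)²) = √(3793.3281 + 1062.1081) = 69.68 km
C: √((-3.45)² + (-29.65)²) = √(11.9025 + 879.1225) = 29.85 km
D: √((14.94)² + (-38.80)²) = √(223.2036 + 1505.4400) = 41.58 km
E: √((-22.34)² + (8.43)²) = √(499.0756 + 71.0649) = 23.88 km
F: √((5.33)² + (-20.64)²) = √(28.4089 + 426.0096) = 21.32 km
G: √((-25.75)² + (47.84)²) = √(663.0625 + 2288.6656) = 54.33 km
H: √((31.37)² + (-25.03)²) = √(984.0769 + 626.5009) = 40.13 km
I: √((41.35)² + (64.77)²) = √(1709.8225 + 4195.1529) = 76.84 km
J: √((5.37)² + (-3.52)²) = √(28.8369 + 12.3904) = 6.42 km
K: √((29.68)² + (21.18)²) = √(880.9024 + 448.5924) = 36.46 km
L: √((-59.61)² + (-5.93)²) = √(3553.3521 + 35.1649) = 59.90 km
Sorted: J (6.42 km) < F (21.32 km) < E (23.88 km) < C (29.85 km) < K (36.46 km) < A (39.67 km) < …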